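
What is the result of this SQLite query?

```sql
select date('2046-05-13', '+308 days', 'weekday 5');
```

2047-03-22

Applying '+308 days' to 2046-05-13: counting 308 days forward gives 2047-03-17.
`weekday 5` advances to the next Friday; 2047-03-17 is a Sunday, so it moves forward to 2047-03-22.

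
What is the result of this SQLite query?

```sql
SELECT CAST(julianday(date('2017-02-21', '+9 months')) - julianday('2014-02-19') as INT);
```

Adding +9 months to 2017-02-21 gives 2017-11-21.
9 days remain in February 2014 after the 19th (28 − 19).
Full months from March 2014 through October 2017 contribute their day counts.
Then 21 days into November 2017.
Total: 9 + 31 + 30 + 31 + 30 + 31 + 31 + 30 + 31 + 30 + 31 + 31 + 28 + 31 + 30 + 31 + 30 + 31 + 31 + 30 + 31 + 30 + 31 + 31 + 29 + 31 + 30 + 31 + 30 + 31 + 31 + 30 + 31 + 30 + 31 + 31 + 28 + 31 + 30 + 31 + 30 + 31 + 31 + 30 + 31 + 21 = 1371.

1371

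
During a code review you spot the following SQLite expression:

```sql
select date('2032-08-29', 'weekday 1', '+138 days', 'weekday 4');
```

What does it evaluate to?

2033-01-20

`weekday 1` advances to the next Monday; 2032-08-29 is a Sunday, so it moves forward to 2032-08-30.
Applying '+138 days' to 2032-08-30: counting 138 days forward gives 2033-01-15.
`weekday 4` advances to the next Thursday; 2033-01-15 is a Saturday, so it moves forward to 2033-01-20.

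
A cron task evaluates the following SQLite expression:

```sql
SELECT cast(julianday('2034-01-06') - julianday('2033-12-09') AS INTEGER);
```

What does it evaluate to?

22 days remain in December 2033 after the 9th (31 − 9).
Then 6 days into January 2034.
Total: 22 + 6 = 28.

28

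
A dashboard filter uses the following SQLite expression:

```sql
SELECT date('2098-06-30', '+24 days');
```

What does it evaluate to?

2098-07-24

June 2098 has 30 days; 0 remain after the 30th, so 1 days reach 2098-07-01.
Advancing 23 more days within July lands on 2098-07-24.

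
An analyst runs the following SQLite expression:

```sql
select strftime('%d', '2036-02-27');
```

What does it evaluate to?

27

`%d` extracts the 2-digit day of month: 27.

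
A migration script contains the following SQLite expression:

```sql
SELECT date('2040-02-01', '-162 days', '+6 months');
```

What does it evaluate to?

2040-02-23

Applying '-162 days' to 2040-02-01: counting 162 days back gives 2039-08-23.
Adding +6 months to 2039-08-23 gives 2040-02-23.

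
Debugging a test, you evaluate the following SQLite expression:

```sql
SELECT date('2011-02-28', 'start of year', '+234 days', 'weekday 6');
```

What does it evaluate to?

`start of year` rewinds 2011-02-28 to 2011-01-01.
Applying '+234 days' to 2011-01-01: counting 234 days forward gives 2011-08-23.
`weekday 6` advances to the next Saturday; 2011-08-23 is a Tuesday, so it moves forward to 2011-08-27.

2011-08-27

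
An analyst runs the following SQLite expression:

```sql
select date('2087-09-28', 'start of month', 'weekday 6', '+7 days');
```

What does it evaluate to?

`start of month` rewinds 2087-09-28 to 2087-09-01.
`weekday 6` advances to the next Saturday; 2087-09-01 is a Monday, so it moves forward to 2087-09-06.
Advancing 7 more days within September lands on 2087-09-13.

2087-09-13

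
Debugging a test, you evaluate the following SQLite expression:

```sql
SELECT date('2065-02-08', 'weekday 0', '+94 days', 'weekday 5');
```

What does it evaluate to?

`weekday 0` advances to the next Sunday; 2065-02-08 is already a Sunday, so it stays at 2065-02-08.
Applying '+94 days' to 2065-02-08: counting 94 days forward gives 2065-05-13.
`weekday 5` advances to the next Friday; 2065-05-13 is a Wednesday, so it moves forward to 2065-05-15.

2065-05-15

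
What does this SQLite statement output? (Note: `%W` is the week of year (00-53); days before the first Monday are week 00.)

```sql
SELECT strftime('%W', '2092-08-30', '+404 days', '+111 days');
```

First apply '+404 days', '+111 days': 2092-08-30 → 2094-01-27.
2094-01-27 is a Wednesday. SQLite's %W counts Mondays since the year started; the result is 04.

04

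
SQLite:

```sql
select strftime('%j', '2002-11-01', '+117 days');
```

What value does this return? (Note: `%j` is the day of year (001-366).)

First apply '+117 days': 2002-11-01 → 2003-02-26.
Day-of-year for 2003-02-26: days since 2003-01-01 inclusive = 57, zero-padded to 057.

057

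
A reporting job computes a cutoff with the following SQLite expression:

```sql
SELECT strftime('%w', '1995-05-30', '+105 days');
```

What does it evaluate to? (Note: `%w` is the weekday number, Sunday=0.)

First apply '+105 days': 1995-05-30 → 1995-09-12.
1995-09-12 is a Tuesday; with Sunday=0 that is 2.

2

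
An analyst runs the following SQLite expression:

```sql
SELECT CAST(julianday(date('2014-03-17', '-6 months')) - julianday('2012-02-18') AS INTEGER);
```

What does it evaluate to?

577

Adding -6 months to 2014-03-17 gives 2013-09-17.
11 days remain in February 2012 after the 18th (29 − 18).
Full months from March 2012 through August 2013 contribute their day counts.
Then 17 days into September 2013.
Total: 11 + 31 + 30 + 31 + 30 + 31 + 31 + 30 + 31 + 30 + 31 + 31 + 28 + 31 + 30 + 31 + 30 + 31 + 31 + 17 = 577.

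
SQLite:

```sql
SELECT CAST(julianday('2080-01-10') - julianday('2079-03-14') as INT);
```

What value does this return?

302

17 days remain in March 2079 after the 14th (31 − 14).
Full months from April 2079 through December 2079 contribute their day counts.
Then 10 days into January 2080.
Total: 17 + 30 + 31 + 30 + 31 + 31 + 30 + 31 + 30 + 31 + 10 = 302.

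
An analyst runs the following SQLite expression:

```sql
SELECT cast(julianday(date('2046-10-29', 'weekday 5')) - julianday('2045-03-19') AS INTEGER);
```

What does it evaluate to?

593

`weekday 5` advances to the next Friday; 2046-10-29 is a Monday, so it moves forward to 2046-11-02.
12 days remain in March 2045 after the 19th (31 − 19).
Full months from April 2045 through October 2046 contribute their day counts.
Then 2 days into November 2046.
Total: 12 + 30 + 31 + 30 + 31 + 31 + 30 + 31 + 30 + 31 + 31 + 28 + 31 + 30 + 31 + 30 + 31 + 31 + 30 + 31 + 2 = 593.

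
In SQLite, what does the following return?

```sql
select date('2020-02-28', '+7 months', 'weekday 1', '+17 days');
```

Adding +7 months to 2020-02-28 gives 2020-09-28.
`weekday 1` advances to the next Monday; 2020-09-28 is already a Monday, so it stays at 2020-09-28.
September 2020 has 30 days; 2 remain after the 28th, so 3 days reach 2020-10-01.
Advancing 14 more days within October lands on 2020-10-15.

2020-10-15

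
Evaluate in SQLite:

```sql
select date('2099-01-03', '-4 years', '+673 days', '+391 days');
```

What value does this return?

Adding -4 years to 2099-01-03 gives 2095-01-03.
Applying '+673 days' to 2095-01-03: counting 673 days forward gives 2096-11-06.
Applying '+391 days' to 2096-11-06: counting 391 days forward gives 2097-12-02.

2097-12-02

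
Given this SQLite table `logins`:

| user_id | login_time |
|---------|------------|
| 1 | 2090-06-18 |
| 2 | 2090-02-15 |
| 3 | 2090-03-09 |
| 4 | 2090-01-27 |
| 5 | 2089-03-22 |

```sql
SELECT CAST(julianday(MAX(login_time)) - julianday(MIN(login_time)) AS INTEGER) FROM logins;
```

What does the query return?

453

MIN = 2089-03-22, MAX = 2090-06-18.
9 days remain in March 2089 after the 22nd (31 − 22).
Full months from April 2089 through May 2090 contribute their day counts.
Then 18 days into June 2090.
Total: 9 + 30 + 31 + 30 + 31 + 31 + 30 + 31 + 30 + 31 + 31 + 28 + 31 + 30 + 31 + 18 = 453.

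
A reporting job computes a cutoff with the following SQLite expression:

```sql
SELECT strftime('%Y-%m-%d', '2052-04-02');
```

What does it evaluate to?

`%Y-%m-%d` extracts the ISO date: 2052-04-02.

2052-04-02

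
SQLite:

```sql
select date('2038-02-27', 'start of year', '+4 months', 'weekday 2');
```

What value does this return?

2038-05-04

`start of year` rewinds 2038-02-27 to 2038-01-01.
Adding +4 months to 2038-01-01 gives 2038-05-01.
`weekday 2` advances to the next Tuesday; 2038-05-01 is a Saturday, so it moves forward to 2038-05-04.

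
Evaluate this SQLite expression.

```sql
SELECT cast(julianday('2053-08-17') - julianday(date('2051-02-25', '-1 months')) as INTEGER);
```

Adding -1 month to 2051-02-25 gives 2051-01-25.
6 days remain in January 2051 after the 25th (31 − 25).
Full months from February 2051 through July 2053 contribute their day counts.
Then 17 days into August 2053.
Total: 6 + 28 + 31 + 30 + 31 + 30 + 31 + 31 + 30 + 31 + 30 + 31 + 31 + 29 + 31 + 30 + 31 + 30 + 31 + 31 + 30 + 31 + 30 + 31 + 31 + 28 + 31 + 30 + 31 + 30 + 31 + 17 = 935.

935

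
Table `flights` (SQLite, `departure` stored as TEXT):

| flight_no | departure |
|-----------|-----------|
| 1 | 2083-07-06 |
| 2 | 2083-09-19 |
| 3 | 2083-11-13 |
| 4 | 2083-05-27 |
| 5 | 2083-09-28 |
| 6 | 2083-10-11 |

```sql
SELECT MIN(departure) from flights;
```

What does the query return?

MIN over {2083-05-27, 2083-07-06, 2083-09-19, 2083-09-28, 2083-10-11, 2083-11-13}.

2083-05-27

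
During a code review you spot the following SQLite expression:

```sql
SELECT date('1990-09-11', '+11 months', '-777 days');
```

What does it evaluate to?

Adding +11 months to 1990-09-11 gives 1991-08-11.
Applying '-777 days' to 1991-08-11: counting 777 days back gives 1989-06-25.

1989-06-25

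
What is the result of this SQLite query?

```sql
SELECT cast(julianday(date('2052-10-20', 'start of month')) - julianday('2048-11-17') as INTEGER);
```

`start of month` rewinds 2052-10-20 to 2052-10-01.
13 days remain in November 2048 after the 17th (30 − 17).
Full months from December 2048 through September 2052 contribute their day counts.
Then 1 day into October 2052.
Total: 13 + 31 + 31 + 28 + 31 + 30 + 31 + 30 + 31 + 31 + 30 + 31 + 30 + 31 + 31 + 28 + 31 + 30 + 31 + 30 + 31 + 31 + 30 + 31 + 30 + 31 + 31 + 28 + 31 + 30 + 31 + 30 + 31 + 31 + 30 + 31 + 30 + 31 + 31 + 29 + 31 + 30 + 31 + 30 + 31 + 31 + 30 + 1 = 1414.

1414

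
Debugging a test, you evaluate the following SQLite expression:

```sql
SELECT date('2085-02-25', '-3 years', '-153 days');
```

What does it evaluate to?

2081-09-25

Adding -3 years to 2085-02-25 gives 2082-02-25.
Applying '-153 days' to 2082-02-25: counting 153 days back gives 2081-09-25.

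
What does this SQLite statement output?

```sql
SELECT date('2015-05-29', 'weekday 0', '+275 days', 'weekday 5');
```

2016-03-04

`weekday 0` advances to the next Sunday; 2015-05-29 is a Friday, so it moves forward to 2015-05-31.
Applying '+275 days' to 2015-05-31: counting 275 days forward gives 2016-03-01.
`weekday 5` advances to the next Friday; 2016-03-01 is a Tuesday, so it moves forward to 2016-03-04.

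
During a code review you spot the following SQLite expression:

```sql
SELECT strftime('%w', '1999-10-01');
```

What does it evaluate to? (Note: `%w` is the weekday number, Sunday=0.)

1999-10-01 is a Friday; with Sunday=0 that is 5.

5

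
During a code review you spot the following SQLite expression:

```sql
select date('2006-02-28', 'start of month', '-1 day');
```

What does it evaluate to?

2006-01-31

`start of month` rewinds 2006-02-28 to 2006-02-01.
Going back 1 day from 2006-02-01 reaches 2006-01-31 (last day of January, 31 days).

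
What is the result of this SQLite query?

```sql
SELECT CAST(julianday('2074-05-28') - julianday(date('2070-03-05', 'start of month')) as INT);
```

`start of month` rewinds 2070-03-05 to 2070-03-01.
30 days remain in March 2070 after the 1st (31 − 1).
Full months from April 2070 through April 2074 contribute their day counts.
Then 28 days into May 2074.
Total: 30 + 30 + 31 + 30 + 31 + 31 + 30 + 31 + 30 + 31 + 31 + 28 + 31 + 30 + 31 + 30 + 31 + 31 + 30 + 31 + 30 + 31 + 31 + 29 + 31 + 30 + 31 + 30 + 31 + 31 + 30 + 31 + 30 + 31 + 31 + 28 + 31 + 30 + 31 + 30 + 31 + 31 + 30 + 31 + 30 + 31 + 31 + 28 + 31 + 30 + 28 = 1549.

1549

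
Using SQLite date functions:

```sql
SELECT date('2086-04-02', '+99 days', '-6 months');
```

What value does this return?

Applying '+99 days' to 2086-04-02: counting 99 days forward gives 2086-07-10.
Adding -6 months to 2086-07-10 gives 2086-01-10.

2086-01-10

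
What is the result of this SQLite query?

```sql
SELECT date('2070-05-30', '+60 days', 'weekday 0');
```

Applying '+60 days' to 2070-05-30: counting 60 days forward gives 2070-07-29.
`weekday 0` advances to the next Sunday; 2070-07-29 is a Tuesday, so it moves forward to 2070-08-03.

2070-08-03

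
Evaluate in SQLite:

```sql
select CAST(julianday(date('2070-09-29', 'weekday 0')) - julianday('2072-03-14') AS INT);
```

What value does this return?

`weekday 0` advances to the next Sunday; 2070-09-29 is a Monday, so it moves forward to 2070-10-05.
26 days remain in October 2070 after the 5th (31 − 5).
Full months from November 2070 through February 2072 contribute their day counts.
Then 14 days into March 2072.
Total: 26 + 30 + 31 + 31 + 28 + 31 + 30 + 31 + 30 + 31 + 31 + 30 + 31 + 30 + 31 + 31 + 29 + 14 = 526.
The subtraction is earlier − later, so the result is −526 → -526.

-526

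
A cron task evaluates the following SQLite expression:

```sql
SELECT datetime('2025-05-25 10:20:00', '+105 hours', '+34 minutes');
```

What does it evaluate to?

2025-05-29 19:54:00

+105 hours from 2025-05-25 10:20:00 is 2025-05-29 19:20:00 (crosses midnight).
+34 minutes from 2025-05-29 19:20:00 is 2025-05-29 19:54:00.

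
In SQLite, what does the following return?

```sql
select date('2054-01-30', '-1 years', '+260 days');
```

2053-10-17

Adding -1 year to 2054-01-30 gives 2053-01-30.
Applying '+260 days' to 2053-01-30: counting 260 days forward gives 2053-10-17.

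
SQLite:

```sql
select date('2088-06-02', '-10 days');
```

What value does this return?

Going back 2 days from 2088-06-02 reaches 2088-05-31 (last day of May, 31 days).
Going back 8 days within May lands on 2088-05-23.

2088-05-23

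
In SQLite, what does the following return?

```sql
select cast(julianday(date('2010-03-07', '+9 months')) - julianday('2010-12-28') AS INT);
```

Adding +9 months to 2010-03-07 gives 2010-12-07.
Both dates are in December 2010: 28 − 7 = 21.
The subtraction is earlier − later, so the result is −21 → -21.

-21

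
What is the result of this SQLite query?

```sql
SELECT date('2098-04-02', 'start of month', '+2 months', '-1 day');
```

2098-05-31

`start of month` rewinds 2098-04-02 to 2098-04-01.
Adding +2 months to 2098-04-01 gives 2098-06-01.
Going back 1 day from 2098-06-01 reaches 2098-05-31 (last day of May, 31 days).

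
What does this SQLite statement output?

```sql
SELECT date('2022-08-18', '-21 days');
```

2022-07-28

Going back 18 days from 2022-08-18 reaches 2022-07-31 (last day of July, 31 days).
Going back 3 days within July lands on 2022-07-28.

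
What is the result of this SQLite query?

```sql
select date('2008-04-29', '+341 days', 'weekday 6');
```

2009-04-11

Applying '+341 days' to 2008-04-29: counting 341 days forward gives 2009-04-05.
`weekday 6` advances to the next Saturday; 2009-04-05 is a Sunday, so it moves forward to 2009-04-11.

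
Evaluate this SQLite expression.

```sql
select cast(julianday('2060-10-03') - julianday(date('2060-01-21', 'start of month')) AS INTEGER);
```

`start of month` rewinds 2060-01-21 to 2060-01-01.
30 days remain in January 2060 after the 1st (31 − 1).
Full months from February 2060 through September 2060 contribute their day counts.
Then 3 days into October 2060.
Total: 30 + 29 + 31 + 30 + 31 + 30 + 31 + 31 + 30 + 3 = 276.

276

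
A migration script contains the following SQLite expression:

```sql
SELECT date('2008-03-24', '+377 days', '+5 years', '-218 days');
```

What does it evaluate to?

2013-08-30

Applying '+377 days' to 2008-03-24: counting 377 days forward gives 2009-04-05.
Adding +5 years to 2009-04-05 gives 2014-04-05.
Applying '-218 days' to 2014-04-05: counting 218 days back gives 2013-08-30.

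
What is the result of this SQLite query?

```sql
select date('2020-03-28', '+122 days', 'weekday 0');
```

2020-08-02

Applying '+122 days' to 2020-03-28: counting 122 days forward gives 2020-07-28.
`weekday 0` advances to the next Sunday; 2020-07-28 is a Tuesday, so it moves forward to 2020-08-02.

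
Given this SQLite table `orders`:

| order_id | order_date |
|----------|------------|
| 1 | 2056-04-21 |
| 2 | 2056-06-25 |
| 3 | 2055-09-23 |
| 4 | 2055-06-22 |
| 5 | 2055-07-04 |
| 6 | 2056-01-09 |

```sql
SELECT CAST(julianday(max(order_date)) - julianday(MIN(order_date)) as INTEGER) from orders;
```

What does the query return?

369

MIN = 2055-06-22, MAX = 2056-06-25.
8 days remain in June 2055 after the 22nd (30 − 22).
Full months from July 2055 through May 2056 contribute their day counts.
Then 25 days into June 2056.
Total: 8 + 31 + 31 + 30 + 31 + 30 + 31 + 31 + 29 + 31 + 30 + 31 + 25 = 369.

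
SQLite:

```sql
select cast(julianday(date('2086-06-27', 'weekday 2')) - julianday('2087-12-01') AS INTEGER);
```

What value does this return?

-517

`weekday 2` advances to the next Tuesday; 2086-06-27 is a Thursday, so it moves forward to 2086-07-02.
29 days remain in July 2086 after the 2nd (31 − 2).
Full months from August 2086 through November 2087 contribute their day counts.
Then 1 day into December 2087.
Total: 29 + 31 + 30 + 31 + 30 + 31 + 31 + 28 + 31 + 30 + 31 + 30 + 31 + 31 + 30 + 31 + 30 + 1 = 517.
The subtraction is earlier − later, so the result is −517 → -517.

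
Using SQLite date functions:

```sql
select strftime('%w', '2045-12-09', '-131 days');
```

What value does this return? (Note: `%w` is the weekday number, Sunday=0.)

1

First apply '-131 days': 2045-12-09 → 2045-07-31.
2045-07-31 is a Monday; with Sunday=0 that is 1.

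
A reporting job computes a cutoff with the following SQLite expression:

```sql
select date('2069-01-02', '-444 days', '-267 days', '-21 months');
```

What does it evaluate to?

Applying '-444 days' to 2069-01-02: counting 444 days back gives 2067-10-16.
Applying '-267 days' to 2067-10-16: counting 267 days back gives 2067-01-22.
Adding -21 months to 2067-01-22 gives 2065-04-22.

2065-04-22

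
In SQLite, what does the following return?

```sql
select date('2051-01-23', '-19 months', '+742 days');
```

Adding -19 months to 2051-01-23 gives 2049-06-23.
Applying '+742 days' to 2049-06-23: counting 742 days forward gives 2051-07-05.

2051-07-05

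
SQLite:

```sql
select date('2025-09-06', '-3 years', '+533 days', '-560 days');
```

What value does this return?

Adding -3 years to 2025-09-06 gives 2022-09-06.
Applying '+533 days' to 2022-09-06: counting 533 days forward gives 2024-02-21.
Applying '-560 days' to 2024-02-21: counting 560 days back gives 2022-08-10.

2022-08-10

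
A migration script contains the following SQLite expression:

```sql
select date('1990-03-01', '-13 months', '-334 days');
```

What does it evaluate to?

Adding -13 months to 1990-03-01 gives 1989-02-01.
Applying '-334 days' to 1989-02-01: counting 334 days back gives 1988-03-04.

1988-03-04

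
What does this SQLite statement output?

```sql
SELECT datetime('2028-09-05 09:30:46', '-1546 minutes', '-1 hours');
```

2028-09-04 06:44:46

1546 minutes = 25h 46m; -1546 minutes from 2028-09-05 09:30:46 is 2028-09-04 07:44:46 (crosses midnight).
-1 hours from 2028-09-04 07:44:46 is 2028-09-04 06:44:46.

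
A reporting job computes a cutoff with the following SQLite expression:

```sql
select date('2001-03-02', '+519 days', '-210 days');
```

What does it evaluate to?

2002-01-05

Applying '+519 days' to 2001-03-02: counting 519 days forward gives 2002-08-03.
Applying '-210 days' to 2002-08-03: counting 210 days back gives 2002-01-05.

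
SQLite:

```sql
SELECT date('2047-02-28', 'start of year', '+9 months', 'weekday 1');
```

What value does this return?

2047-10-07

`start of year` rewinds 2047-02-28 to 2047-01-01.
Adding +9 months to 2047-01-01 gives 2047-10-01.
`weekday 1` advances to the next Monday; 2047-10-01 is a Tuesday, so it moves forward to 2047-10-07.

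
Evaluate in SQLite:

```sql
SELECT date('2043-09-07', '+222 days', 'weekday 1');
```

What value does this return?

Applying '+222 days' to 2043-09-07: counting 222 days forward gives 2044-04-16.
`weekday 1` advances to the next Monday; 2044-04-16 is a Saturday, so it moves forward to 2044-04-18.

2044-04-18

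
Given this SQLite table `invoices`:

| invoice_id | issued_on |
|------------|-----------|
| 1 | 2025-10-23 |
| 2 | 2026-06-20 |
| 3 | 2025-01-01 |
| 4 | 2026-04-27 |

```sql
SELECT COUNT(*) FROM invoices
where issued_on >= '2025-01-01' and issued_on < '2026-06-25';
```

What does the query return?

4

Rows in [2025-01-01, 2026-06-25): 2025-10-23, 2026-06-20, 2025-01-01, 2026-04-27 → 4 rows.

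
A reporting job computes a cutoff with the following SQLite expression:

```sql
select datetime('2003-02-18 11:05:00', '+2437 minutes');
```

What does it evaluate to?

2003-02-20 03:42:00

2437 minutes = 40h 37m; +2437 minutes from 2003-02-18 11:05:00 is 2003-02-20 03:42:00 (crosses midnight).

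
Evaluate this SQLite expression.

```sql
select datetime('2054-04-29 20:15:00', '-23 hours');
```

-23 hours from 2054-04-29 20:15:00 is 2054-04-28 21:15:00 (crosses midnight).

2054-04-28 21:15:00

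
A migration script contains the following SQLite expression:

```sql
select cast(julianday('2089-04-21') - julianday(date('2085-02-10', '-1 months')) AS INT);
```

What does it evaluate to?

Adding -1 month to 2085-02-10 gives 2085-01-10.
21 days remain in January 2085 after the 10th (31 − 10).
Full months from February 2085 through March 2089 contribute their day counts.
Then 21 days into April 2089.
Total: 21 + 28 + 31 + 30 + 31 + 30 + 31 + 31 + 30 + 31 + 30 + 31 + 31 + 28 + 31 + 30 + 31 + 30 + 31 + 31 + 30 + 31 + 30 + 31 + 31 + 28 + 31 + 30 + 31 + 30 + 31 + 31 + 30 + 31 + 30 + 31 + 31 + 29 + 31 + 30 + 31 + 30 + 31 + 31 + 30 + 31 + 30 + 31 + 31 + 28 + 31 + 21 = 1562.

1562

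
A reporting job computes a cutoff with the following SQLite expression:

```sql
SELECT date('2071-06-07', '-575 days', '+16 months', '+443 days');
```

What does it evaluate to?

Applying '-575 days' to 2071-06-07: counting 575 days back gives 2069-11-09.
Adding +16 months to 2069-11-09 gives 2071-03-09.
Applying '+443 days' to 2071-03-09: counting 443 days forward gives 2072-05-25.

2072-05-25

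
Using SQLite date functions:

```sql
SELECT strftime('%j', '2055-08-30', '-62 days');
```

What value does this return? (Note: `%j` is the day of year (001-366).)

180

First apply '-62 days': 2055-08-30 → 2055-06-29.
Day-of-year for 2055-06-29: days since 2055-01-01 inclusive = 180, zero-padded to 180.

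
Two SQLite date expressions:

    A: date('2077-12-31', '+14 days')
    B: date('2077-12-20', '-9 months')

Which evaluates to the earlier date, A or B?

B

A = 2078-01-14.
B = 2077-03-20.
B is earlier.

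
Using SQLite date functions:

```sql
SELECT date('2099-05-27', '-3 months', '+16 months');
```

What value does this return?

2100-06-27

Adding -3 months to 2099-05-27 gives 2099-02-27.
Adding +16 months to 2099-02-27 gives 2100-06-27.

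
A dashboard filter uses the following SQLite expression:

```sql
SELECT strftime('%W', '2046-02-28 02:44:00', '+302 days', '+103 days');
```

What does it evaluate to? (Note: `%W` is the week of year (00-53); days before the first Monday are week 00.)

14

First apply '+302 days', '+103 days': 2046-02-28 02:44:00 → 2047-04-09 02:44:00.
2047-04-09 is a Tuesday. SQLite's %W counts Mondays since the year started; the result is 14.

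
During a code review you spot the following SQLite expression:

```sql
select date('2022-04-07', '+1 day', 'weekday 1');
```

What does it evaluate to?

2022-04-11

Advancing 1 more day within April lands on 2022-04-08.
`weekday 1` advances to the next Monday; 2022-04-08 is a Friday, so it moves forward to 2022-04-11.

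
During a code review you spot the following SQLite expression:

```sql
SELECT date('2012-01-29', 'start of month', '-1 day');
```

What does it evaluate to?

2011-12-31

`start of month` rewinds 2012-01-29 to 2012-01-01.
Going back 1 day from 2012-01-01 reaches 2011-12-31 (last day of December, 31 days).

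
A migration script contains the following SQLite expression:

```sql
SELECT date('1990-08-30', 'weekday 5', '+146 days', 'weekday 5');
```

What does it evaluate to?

1991-01-25

`weekday 5` advances to the next Friday; 1990-08-30 is a Thursday, so it moves forward to 1990-08-31.
Applying '+146 days' to 1990-08-31: counting 146 days forward gives 1991-01-24.
`weekday 5` advances to the next Friday; 1991-01-24 is a Thursday, so it moves forward to 1991-01-25.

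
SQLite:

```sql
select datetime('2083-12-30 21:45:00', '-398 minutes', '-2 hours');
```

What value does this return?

398 minutes = 6h 38m; -398 minutes from 2083-12-30 21:45:00 is 2083-12-30 15:07:00.
-2 hours from 2083-12-30 15:07:00 is 2083-12-30 13:07:00.

2083-12-30 13:07:00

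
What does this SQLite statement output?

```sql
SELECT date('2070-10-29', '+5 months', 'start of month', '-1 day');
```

2071-02-28

Adding +5 months to 2070-10-29 gives 2071-03-29.
`start of month` rewinds 2071-03-29 to 2071-03-01.
Going back 1 day from 2071-03-01 reaches 2071-02-28 (last day of February, 28 days).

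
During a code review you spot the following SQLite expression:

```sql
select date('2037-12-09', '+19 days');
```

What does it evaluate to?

Advancing 19 more days within December lands on 2037-12-28.

2037-12-28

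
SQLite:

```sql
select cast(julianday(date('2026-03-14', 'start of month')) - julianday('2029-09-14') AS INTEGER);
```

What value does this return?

-1293

`start of month` rewinds 2026-03-14 to 2026-03-01.
30 days remain in March 2026 after the 1st (31 − 1).
Full months from April 2026 through August 2029 contribute their day counts.
Then 14 days into September 2029.
Total: 30 + 30 + 31 + 30 + 31 + 31 + 30 + 31 + 30 + 31 + 31 + 28 + 31 + 30 + 31 + 30 + 31 + 31 + 30 + 31 + 30 + 31 + 31 + 29 + 31 + 30 + 31 + 30 + 31 + 31 + 30 + 31 + 30 + 31 + 31 + 28 + 31 + 30 + 31 + 30 + 31 + 31 + 14 = 1293.
The subtraction is earlier − later, so the result is −1293 → -1293.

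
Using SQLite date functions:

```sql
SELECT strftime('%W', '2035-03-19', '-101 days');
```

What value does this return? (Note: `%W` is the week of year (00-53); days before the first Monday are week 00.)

First apply '-101 days': 2035-03-19 → 2034-12-08.
2034-12-08 is a Friday. SQLite's %W counts Mondays since the year started; the result is 49.

49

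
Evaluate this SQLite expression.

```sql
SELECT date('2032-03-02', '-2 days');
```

2032-02-29

Going back 2 days from 2032-03-02 reaches 2032-02-29 (last day of February, 29 days).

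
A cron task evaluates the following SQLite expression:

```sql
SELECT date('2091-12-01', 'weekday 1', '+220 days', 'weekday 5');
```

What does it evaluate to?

`weekday 1` advances to the next Monday; 2091-12-01 is a Saturday, so it moves forward to 2091-12-03.
Applying '+220 days' to 2091-12-03: counting 220 days forward gives 2092-07-10.
`weekday 5` advances to the next Friday; 2092-07-10 is a Thursday, so it moves forward to 2092-07-11.

2092-07-11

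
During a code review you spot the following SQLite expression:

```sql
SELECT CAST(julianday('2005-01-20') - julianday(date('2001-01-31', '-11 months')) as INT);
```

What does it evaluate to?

1785

Adding -11 months to 2001-01-31 targets 2000-02-31. February 2000 has only 29 days, so SQLite normalizes the 2-day overflow forward to 2000-03-02.
29 days remain in March 2000 after the 2nd (31 − 2).
Full months from April 2000 through December 2004 contribute their day counts.
Then 20 days into January 2005.
Total: 29 + 30 + 31 + 30 + 31 + 31 + 30 + 31 + 30 + 31 + 31 + 28 + 31 + 30 + 31 + 30 + 31 + 31 + 30 + 31 + 30 + 31 + 31 + 28 + 31 + 30 + 31 + 30 + 31 + 31 + 30 + 31 + 30 + 31 + 31 + 28 + 31 + 30 + 31 + 30 + 31 + 31 + 30 + 31 + 30 + 31 + 31 + 29 + 31 + 30 + 31 + 30 + 31 + 31 + 30 + 31 + 30 + 31 + 20 = 1785.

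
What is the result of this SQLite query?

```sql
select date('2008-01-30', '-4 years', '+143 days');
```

Adding -4 years to 2008-01-30 gives 2004-01-30.
Applying '+143 days' to 2004-01-30: counting 143 days forward gives 2004-06-21.

2004-06-21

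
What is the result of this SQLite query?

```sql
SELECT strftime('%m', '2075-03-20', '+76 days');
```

First apply '+76 days': 2075-03-20 → 2075-06-04.
`%m` extracts the 2-digit month (01-12): 06.

06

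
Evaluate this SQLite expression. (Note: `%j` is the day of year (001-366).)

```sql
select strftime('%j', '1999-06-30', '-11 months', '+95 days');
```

First apply '-11 months', '+95 days': 1999-06-30 → 1998-11-02.
Day-of-year for 1998-11-02: days since 1998-01-01 inclusive = 306, zero-padded to 306.

306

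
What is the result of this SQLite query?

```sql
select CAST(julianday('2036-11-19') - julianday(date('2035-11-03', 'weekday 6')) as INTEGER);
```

382

`weekday 6` advances to the next Saturday; 2035-11-03 is already a Saturday, so it stays at 2035-11-03.
27 days remain in November 2035 after the 3rd (30 − 3).
Full months from December 2035 through October 2036 contribute their day counts.
Then 19 days into November 2036.
Total: 27 + 31 + 31 + 29 + 31 + 30 + 31 + 30 + 31 + 31 + 30 + 31 + 19 = 382.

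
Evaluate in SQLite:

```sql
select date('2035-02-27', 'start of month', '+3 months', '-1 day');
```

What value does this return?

`start of month` rewinds 2035-02-27 to 2035-02-01.
Adding +3 months to 2035-02-01 gives 2035-05-01.
Going back 1 day from 2035-05-01 reaches 2035-04-30 (last day of April, 30 days).

2035-04-30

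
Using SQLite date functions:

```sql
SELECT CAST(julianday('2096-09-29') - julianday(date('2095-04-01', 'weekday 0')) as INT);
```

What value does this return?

`weekday 0` advances to the next Sunday; 2095-04-01 is a Friday, so it moves forward to 2095-04-03.
27 days remain in April 2095 after the 3rd (30 − 3).
Full months from May 2095 through August 2096 contribute their day counts.
Then 29 days into September 2096.
Total: 27 + 31 + 30 + 31 + 31 + 30 + 31 + 30 + 31 + 31 + 29 + 31 + 30 + 31 + 30 + 31 + 31 + 29 = 545.

545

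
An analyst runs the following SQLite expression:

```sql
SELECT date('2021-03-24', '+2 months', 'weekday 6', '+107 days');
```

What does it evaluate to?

Adding +2 months to 2021-03-24 gives 2021-05-24.
`weekday 6` advances to the next Saturday; 2021-05-24 is a Monday, so it moves forward to 2021-05-29.
Applying '+107 days' to 2021-05-29: counting 107 days forward gives 2021-09-13.

2021-09-13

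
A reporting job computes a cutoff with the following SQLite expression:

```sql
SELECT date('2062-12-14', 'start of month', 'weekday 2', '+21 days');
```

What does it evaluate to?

2062-12-26

`start of month` rewinds 2062-12-14 to 2062-12-01.
`weekday 2` advances to the next Tuesday; 2062-12-01 is a Friday, so it moves forward to 2062-12-05.
Advancing 21 more days within December lands on 2062-12-26.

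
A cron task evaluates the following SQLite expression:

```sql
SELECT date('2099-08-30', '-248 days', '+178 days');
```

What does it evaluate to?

2099-06-21

Applying '-248 days' to 2099-08-30: counting 248 days back gives 2098-12-25.
Applying '+178 days' to 2098-12-25: counting 178 days forward gives 2099-06-21.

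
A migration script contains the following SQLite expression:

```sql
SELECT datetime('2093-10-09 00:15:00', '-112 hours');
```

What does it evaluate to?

-112 hours from 2093-10-09 00:15:00 is 2093-10-04 08:15:00 (crosses midnight).

2093-10-04 08:15:00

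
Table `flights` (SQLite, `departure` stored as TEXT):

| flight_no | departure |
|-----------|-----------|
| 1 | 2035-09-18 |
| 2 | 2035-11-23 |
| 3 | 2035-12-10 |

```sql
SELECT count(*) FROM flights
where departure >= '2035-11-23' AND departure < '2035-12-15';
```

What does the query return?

2

Rows in [2035-11-23, 2035-12-15): 2035-11-23, 2035-12-10 → 2 rows.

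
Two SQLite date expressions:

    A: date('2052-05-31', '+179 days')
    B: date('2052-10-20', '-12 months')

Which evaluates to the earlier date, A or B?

A = 2052-11-26.
B = 2051-10-20.
B is earlier.

B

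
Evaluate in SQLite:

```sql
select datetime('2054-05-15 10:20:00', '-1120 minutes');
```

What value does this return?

2054-05-14 15:40:00

1120 minutes = 18h 40m; -1120 minutes from 2054-05-15 10:20:00 is 2054-05-14 15:40:00 (crosses midnight).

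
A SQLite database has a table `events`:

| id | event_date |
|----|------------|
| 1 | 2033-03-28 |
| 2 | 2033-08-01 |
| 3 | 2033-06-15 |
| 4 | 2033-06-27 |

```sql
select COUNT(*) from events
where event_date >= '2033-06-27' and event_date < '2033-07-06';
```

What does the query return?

1

Rows in [2033-06-27, 2033-07-06): 2033-06-27 → 1 row.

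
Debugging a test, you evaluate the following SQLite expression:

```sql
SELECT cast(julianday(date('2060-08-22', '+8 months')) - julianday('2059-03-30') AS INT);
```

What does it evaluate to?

754

Adding +8 months to 2060-08-22 gives 2061-04-22.
1 day remains in March 2059 after the 30th (31 − 30).
Full months from April 2059 through March 2061 contribute their day counts.
Then 22 days into April 2061.
Total: 1 + 30 + 31 + 30 + 31 + 31 + 30 + 31 + 30 + 31 + 31 + 29 + 31 + 30 + 31 + 30 + 31 + 31 + 30 + 31 + 30 + 31 + 31 + 28 + 31 + 22 = 754.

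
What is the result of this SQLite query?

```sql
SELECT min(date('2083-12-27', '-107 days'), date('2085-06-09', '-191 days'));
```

2083-09-11

date('2083-12-27', '-107 days') → 2083-09-11.
date('2085-06-09', '-191 days') → 2084-11-30.
Earlier of the two is 2083-09-11.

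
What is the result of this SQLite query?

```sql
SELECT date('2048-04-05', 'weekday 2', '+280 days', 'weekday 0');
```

`weekday 2` advances to the next Tuesday; 2048-04-05 is a Sunday, so it moves forward to 2048-04-07.
Applying '+280 days' to 2048-04-07: counting 280 days forward gives 2049-01-12.
`weekday 0` advances to the next Sunday; 2049-01-12 is a Tuesday, so it moves forward to 2049-01-17.

2049-01-17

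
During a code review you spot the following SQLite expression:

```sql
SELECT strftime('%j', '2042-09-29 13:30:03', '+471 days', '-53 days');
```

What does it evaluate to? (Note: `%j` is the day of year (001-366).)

First apply '+471 days', '-53 days': 2042-09-29 13:30:03 → 2043-11-21 13:30:03.
Day-of-year for 2043-11-21: days since 2043-01-01 inclusive = 325, zero-padded to 325.

325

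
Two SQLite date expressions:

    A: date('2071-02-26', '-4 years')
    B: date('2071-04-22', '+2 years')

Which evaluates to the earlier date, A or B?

A = 2067-02-26.
B = 2073-04-22.
A is earlier.

A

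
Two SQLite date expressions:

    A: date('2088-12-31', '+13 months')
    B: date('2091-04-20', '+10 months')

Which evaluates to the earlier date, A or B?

A = 2090-01-31.
B = 2092-02-20.
A is earlier.

A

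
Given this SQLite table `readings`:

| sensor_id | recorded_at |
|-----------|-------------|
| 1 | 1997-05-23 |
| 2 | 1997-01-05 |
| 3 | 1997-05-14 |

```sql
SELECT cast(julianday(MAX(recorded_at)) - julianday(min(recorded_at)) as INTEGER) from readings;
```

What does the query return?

MIN = 1997-01-05, MAX = 1997-05-23.
26 days remain in January 1997 after the 5th (31 − 5).
February 1997: 28 days.
March 1997: 31 days.
April 1997: 30 days.
Then 23 days into May 1997.
Total: 26 + 28 + 31 + 30 + 23 = 138.

138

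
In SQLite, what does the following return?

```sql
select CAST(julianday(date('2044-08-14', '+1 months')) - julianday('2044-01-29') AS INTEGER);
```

Adding +1 month to 2044-08-14 gives 2044-09-14.
2 days remain in January 2044 after the 29th (31 − 29).
Full months from February 2044 through August 2044 contribute their day counts.
Then 14 days into September 2044.
Total: 2 + 29 + 31 + 30 + 31 + 30 + 31 + 31 + 14 = 229.

229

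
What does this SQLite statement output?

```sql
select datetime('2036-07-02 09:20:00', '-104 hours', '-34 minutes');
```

2036-06-28 00:46:00

-104 hours from 2036-07-02 09:20:00 is 2036-06-28 01:20:00 (crosses midnight).
-34 minutes from 2036-06-28 01:20:00 is 2036-06-28 00:46:00.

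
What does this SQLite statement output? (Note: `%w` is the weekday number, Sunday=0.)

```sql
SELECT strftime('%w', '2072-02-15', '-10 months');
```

3

First apply '-10 months': 2072-02-15 → 2071-04-15.
2071-04-15 is a Wednesday; with Sunday=0 that is 3.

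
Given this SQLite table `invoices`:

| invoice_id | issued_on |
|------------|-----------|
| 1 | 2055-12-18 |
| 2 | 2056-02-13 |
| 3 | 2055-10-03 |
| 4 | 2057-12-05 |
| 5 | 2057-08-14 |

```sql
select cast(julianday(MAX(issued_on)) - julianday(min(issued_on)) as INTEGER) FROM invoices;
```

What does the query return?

794

MIN = 2055-10-03, MAX = 2057-12-05.
28 days remain in October 2055 after the 3rd (31 − 3).
Full months from November 2055 through November 2057 contribute their day counts.
Then 5 days into December 2057.
Total: 28 + 30 + 31 + 31 + 29 + 31 + 30 + 31 + 30 + 31 + 31 + 30 + 31 + 30 + 31 + 31 + 28 + 31 + 30 + 31 + 30 + 31 + 31 + 30 + 31 + 30 + 5 = 794.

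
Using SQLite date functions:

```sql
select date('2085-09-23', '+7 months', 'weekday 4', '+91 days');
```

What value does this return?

2086-07-25

Adding +7 months to 2085-09-23 gives 2086-04-23.
`weekday 4` advances to the next Thursday; 2086-04-23 is a Tuesday, so it moves forward to 2086-04-25.
Applying '+91 days' to 2086-04-25: counting 91 days forward gives 2086-07-25.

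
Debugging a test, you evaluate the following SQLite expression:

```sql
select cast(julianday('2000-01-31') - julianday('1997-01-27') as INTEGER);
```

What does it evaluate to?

4 days remain in January 1997 after the 27th (31 − 27).
Full months from February 1997 through December 1999 contribute their day counts.
Then 31 days into January 2000.
Total: 4 + 28 + 31 + 30 + 31 + 30 + 31 + 31 + 30 + 31 + 30 + 31 + 31 + 28 + 31 + 30 + 31 + 30 + 31 + 31 + 30 + 31 + 30 + 31 + 31 + 28 + 31 + 30 + 31 + 30 + 31 + 31 + 30 + 31 + 30 + 31 + 31 = 1099.

1099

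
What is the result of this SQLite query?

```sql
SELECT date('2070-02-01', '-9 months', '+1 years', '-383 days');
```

Adding -9 months to 2070-02-01 gives 2069-05-01.
Adding +1 year to 2069-05-01 gives 2070-05-01.
Applying '-383 days' to 2070-05-01: counting 383 days back gives 2069-04-13.

2069-04-13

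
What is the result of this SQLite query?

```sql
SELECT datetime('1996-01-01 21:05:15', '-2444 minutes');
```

2444 minutes = 40h 44m; -2444 minutes from 1996-01-01 21:05:15 is 1995-12-31 04:21:15 (crosses midnight).

1995-12-31 04:21:15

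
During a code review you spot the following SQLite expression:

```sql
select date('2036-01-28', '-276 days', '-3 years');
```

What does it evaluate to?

2032-04-27

Applying '-276 days' to 2036-01-28: counting 276 days back gives 2035-04-27.
Adding -3 years to 2035-04-27 gives 2032-04-27.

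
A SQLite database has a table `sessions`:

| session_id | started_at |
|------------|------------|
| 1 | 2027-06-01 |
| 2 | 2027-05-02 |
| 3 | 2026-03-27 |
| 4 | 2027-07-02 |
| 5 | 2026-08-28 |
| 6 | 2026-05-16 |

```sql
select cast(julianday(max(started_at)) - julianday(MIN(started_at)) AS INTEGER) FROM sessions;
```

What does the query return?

462

MIN = 2026-03-27, MAX = 2027-07-02.
4 days remain in March 2026 after the 27th (31 − 27).
Full months from April 2026 through June 2027 contribute their day counts.
Then 2 days into July 2027.
Total: 4 + 30 + 31 + 30 + 31 + 31 + 30 + 31 + 30 + 31 + 31 + 28 + 31 + 30 + 31 + 30 + 2 = 462.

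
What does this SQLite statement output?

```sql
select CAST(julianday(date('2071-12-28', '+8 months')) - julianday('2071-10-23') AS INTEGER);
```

Adding +8 months to 2071-12-28 gives 2072-08-28.
8 days remain in October 2071 after the 23rd (31 − 23).
Full months from November 2071 through July 2072 contribute their day counts.
Then 28 days into August 2072.
Total: 8 + 30 + 31 + 31 + 29 + 31 + 30 + 31 + 30 + 31 + 28 = 310.

310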